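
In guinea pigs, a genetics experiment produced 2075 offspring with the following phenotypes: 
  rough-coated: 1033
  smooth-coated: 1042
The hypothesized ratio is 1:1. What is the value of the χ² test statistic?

Under the 1:1 hypothesis (Σ ratio = 2, N = 2075):
  rough-coated: 2075 × 1/2 = 1037.5
  smooth-coated: 2075 × 1/2 = 1037.5
χ² = Σ (O − E)² / E
  rough-coated: (1033 − 1037.5)² / 1037.5 = 0.0195
  smooth-coated: (1042 − 1037.5)² / 1037.5 = 0.0195
χ² = 0.0195 + 0.0195 = 0.039

0.039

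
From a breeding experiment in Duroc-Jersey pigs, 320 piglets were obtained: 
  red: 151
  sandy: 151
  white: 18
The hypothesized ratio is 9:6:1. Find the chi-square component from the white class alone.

Total ratio parts = 16. Expected numbers out of 320:
  red: 320 × 9/16 = 180
  sandy: 320 × 6/16 = 120
  white: 320 × 1/16 = 20
Contribution of white: (18 − 20)² / 20 = 0.2000

0.200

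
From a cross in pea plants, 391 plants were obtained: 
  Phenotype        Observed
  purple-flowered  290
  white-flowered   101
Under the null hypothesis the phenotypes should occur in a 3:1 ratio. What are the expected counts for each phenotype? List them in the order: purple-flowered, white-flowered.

Total ratio parts = 4. Expected numbers out of 391:
  purple-flowered: 391 × 3/4 = 293.25
  white-flowered: 391 × 1/4 = 97.75

293.25, 97.75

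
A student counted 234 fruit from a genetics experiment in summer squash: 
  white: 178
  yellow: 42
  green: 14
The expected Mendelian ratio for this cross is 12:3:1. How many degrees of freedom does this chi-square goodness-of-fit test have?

2

A goodness-of-fit test with 3 phenotype classes has df = 3 − 1 = 2.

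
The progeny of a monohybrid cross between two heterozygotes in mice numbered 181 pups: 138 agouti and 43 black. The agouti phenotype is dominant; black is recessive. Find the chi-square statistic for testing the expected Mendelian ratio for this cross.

0.149

For a monohybrid cross between heterozygotes with complete dominance, the expected phenotypic ratio is 3:1.
Total ratio parts = 4. Expected numbers out of 181:
  agouti: 181 × 3/4 = 135.75
  black: 181 × 1/4 = 45.25
χ² = Σ (O − E)² / E
  agouti: (138 − 135.75)² / 135.75 = 0.0373
  black: (43 − 45.25)² / 45.25 = 0.1119
χ² = 0.0373 + 0.1119 = 0.1492 ≈ 0.149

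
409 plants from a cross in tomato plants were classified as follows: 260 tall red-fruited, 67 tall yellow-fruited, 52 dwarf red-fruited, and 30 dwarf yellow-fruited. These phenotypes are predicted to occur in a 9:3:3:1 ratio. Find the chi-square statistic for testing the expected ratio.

The 9:3:3:1 ratio has 16 parts, so with N = 409 the expected counts are:
  tall red-fruited: 409 × 9/16 = 230.0625
  tall yellow-fruited: 409 × 3/16 = 76.6875
  dwarf red-fruited: 409 × 3/16 = 76.6875
  dwarf yellow-fruited: 409 × 1/16 = 25.5625
χ² = Σ (O − E)² / E
  tall red-fruited: (260 − 230.0625)² / 230.0625 = 3.8957
  tall yellow-fruited: (67 − 76.6875)² / 76.6875 = 1.2238
  dwarf red-fruited: (52 − 76.6875)² / 76.6875 = 7.9475
  dwarf yellow-fruited: (30 − 25.5625)² / 25.5625 = 0.7703
χ² = 3.8957 + 1.2238 + 7.9475 + 0.7703 = 13.8373 ≈ 13.837

13.837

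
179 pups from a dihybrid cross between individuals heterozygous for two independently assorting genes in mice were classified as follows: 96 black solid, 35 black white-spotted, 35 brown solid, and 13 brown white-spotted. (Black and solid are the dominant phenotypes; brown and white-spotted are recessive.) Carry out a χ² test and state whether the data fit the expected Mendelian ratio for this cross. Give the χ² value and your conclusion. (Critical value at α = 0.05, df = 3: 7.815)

0.635; consistent

A dihybrid F₂ with independent assortment and complete dominance at both loci gives a 9:3:3:1 phenotypic ratio.
Expected counts for N = 179 under a 9:3:3:1 ratio (total parts = 16):
  black solid: 179 × 9/16 = 100.6875
  black white-spotted: 179 × 3/16 = 33.5625
  brown solid: 179 × 3/16 = 33.5625
  brown white-spotted: 179 × 1/16 = 11.1875
χ² = Σ (O − E)² / E
  black solid: (96 − 100.6875)² / 100.6875 = 0.2182
  black white-spotted: (35 − 33.5625)² / 33.5625 = 0.0616
  brown solid: (35 − 33.5625)² / 33.5625 = 0.0616
  brown white-spotted: (13 − 11.1875)² / 11.1875 = 0.2936
χ² = 0.2182 + 0.0616 + 0.0616 + 0.2936 = 0.635
Degrees of freedom = 4 − 1 = 3; critical value at α = 0.05 is 7.815.
Since 0.635 < 7.815, we fail to reject the null hypothesis — the data are consistent with the 9:3:3:1 ratio.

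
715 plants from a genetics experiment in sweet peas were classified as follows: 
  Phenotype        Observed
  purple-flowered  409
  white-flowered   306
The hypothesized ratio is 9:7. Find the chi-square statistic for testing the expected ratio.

Expected counts for N = 715 under a 9:7 ratio (total parts = 16):
  purple-flowered: 715 × 9/16 = 402.1875
  white-flowered: 715 × 7/16 = 312.8125
χ² = Σ (O − E)² / E
  purple-flowered: (409 − 402.1875)² / 402.1875 = 0.1154
  white-flowered: (306 − 312.8125)² / 312.8125 = 0.1484
χ² = 0.1154 + 0.1484 = 0.2638 ≈ 0.264

0.264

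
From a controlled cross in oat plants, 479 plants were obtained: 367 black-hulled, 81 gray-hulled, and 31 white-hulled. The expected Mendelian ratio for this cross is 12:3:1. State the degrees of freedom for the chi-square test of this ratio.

A goodness-of-fit test with 3 phenotype classes has df = 3 − 1 = 2.

2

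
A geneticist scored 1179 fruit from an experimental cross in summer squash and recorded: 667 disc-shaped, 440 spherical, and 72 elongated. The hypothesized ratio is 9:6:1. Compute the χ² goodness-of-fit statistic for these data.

The 9:6:1 ratio has 16 parts, so with N = 1179 the expected counts are:
  disc-shaped: 1179 × 9/16 = 663.1875
  spherical: 1179 × 6/16 = 442.125
  elongated: 1179 × 1/16 = 73.6875
χ² = Σ (O − E)² / E
  disc-shaped: (667 − 663.1875)² / 663.1875 = 0.0219
  spherical: (440 − 442.125)² / 442.125 = 0.0102
  elongated: (72 − 73.6875)² / 73.6875 = 0.0386
χ² = 0.0219 + 0.0102 + 0.0386 = 0.0707 ≈ 0.071

0.071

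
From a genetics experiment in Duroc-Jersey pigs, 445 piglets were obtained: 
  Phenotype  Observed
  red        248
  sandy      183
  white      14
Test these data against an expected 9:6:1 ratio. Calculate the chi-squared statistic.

Total ratio parts = 16. Expected numbers out of 445:
  red: 445 × 9/16 = 250.3125
  sandy: 445 × 6/16 = 166.875
  white: 445 × 1/16 = 27.8125
χ² = Σ (O − E)² / E
  red: (248 − 250.3125)² / 250.3125 = 0.0214
  sandy: (183 − 166.875)² / 166.875 = 1.5581
  white: (14 − 27.8125)² / 27.8125 = 6.8597
χ² = 0.0214 + 1.5581 + 6.8597 = 8.4392 ≈ 8.439

8.439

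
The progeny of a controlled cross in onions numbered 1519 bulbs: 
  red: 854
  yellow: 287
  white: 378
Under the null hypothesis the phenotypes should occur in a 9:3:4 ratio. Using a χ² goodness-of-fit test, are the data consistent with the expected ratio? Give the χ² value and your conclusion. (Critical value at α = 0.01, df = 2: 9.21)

0.025; consistent

Under the 9:3:4 hypothesis (Σ ratio = 16, N = 1519):
  red: 1519 × 9/16 = 854.4375
  yellow: 1519 × 3/16 = 284.8125
  white: 1519 × 4/16 = 379.75
χ² = Σ (O − E)² / E
  red: (854 − 854.4375)² / 854.4375 = 0.0002
  yellow: (287 − 284.8125)² / 284.8125 = 0.0168
  white: (378 − 379.75)² / 379.75 = 0.0081
χ² = 0.0002 + 0.0168 + 0.0081 = 0.0251 ≈ 0.025
Degrees of freedom = 3 − 1 = 2; critical value at α = 0.01 is 9.21.
Since 0.025 < 9.21, we fail to reject the null hypothesis — the data are consistent with the 9:3:4 ratio.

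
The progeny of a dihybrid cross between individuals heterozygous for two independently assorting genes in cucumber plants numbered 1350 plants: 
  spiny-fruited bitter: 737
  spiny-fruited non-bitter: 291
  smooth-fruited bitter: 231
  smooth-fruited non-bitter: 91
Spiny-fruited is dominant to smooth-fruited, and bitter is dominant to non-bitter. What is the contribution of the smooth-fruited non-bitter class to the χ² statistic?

A dihybrid F₂ with independent assortment and complete dominance at both loci gives a 9:3:3:1 phenotypic ratio.
Expected counts for N = 1350 under a 9:3:3:1 ratio (total parts = 16):
  spiny-fruited bitter: 1350 × 9/16 = 759.375
  spiny-fruited non-bitter: 1350 × 3/16 = 253.125
  smooth-fruited bitter: 1350 × 3/16 = 253.125
  smooth-fruited non-bitter: 1350 × 1/16 = 84.375
Contribution of smooth-fruited non-bitter: (91 − 84.375)² / 84.375 = 0.5202

0.520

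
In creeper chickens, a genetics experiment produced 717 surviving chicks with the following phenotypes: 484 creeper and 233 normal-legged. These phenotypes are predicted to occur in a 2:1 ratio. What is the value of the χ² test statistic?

Total ratio parts = 3. Expected numbers out of 717:
  creeper: 717 × 2/3 = 478
  normal-legged: 717 × 1/3 = 239
χ² = Σ (O − E)² / E
  creeper: (484 − 478)² / 478 = 0.0753
  normal-legged: (233 − 239)² / 239 = 0.1506
χ² = 0.0753 + 0.1506 = 0.2259 ≈ 0.226

0.226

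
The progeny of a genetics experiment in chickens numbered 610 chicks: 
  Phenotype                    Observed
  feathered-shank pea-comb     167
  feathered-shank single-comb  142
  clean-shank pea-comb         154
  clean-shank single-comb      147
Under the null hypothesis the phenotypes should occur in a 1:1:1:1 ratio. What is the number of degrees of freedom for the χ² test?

A goodness-of-fit test with 4 phenotype classes has df = 4 − 1 = 3.

3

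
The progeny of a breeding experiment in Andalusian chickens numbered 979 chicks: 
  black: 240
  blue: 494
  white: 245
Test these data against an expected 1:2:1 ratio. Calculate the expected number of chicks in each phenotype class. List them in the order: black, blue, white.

Under the 1:2:1 hypothesis (Σ ratio = 4, N = 979):
  black: 979 × 1/4 = 244.75
  blue: 979 × 2/4 = 489.5
  white: 979 × 1/4 = 244.75

244.75, 489.5, 244.75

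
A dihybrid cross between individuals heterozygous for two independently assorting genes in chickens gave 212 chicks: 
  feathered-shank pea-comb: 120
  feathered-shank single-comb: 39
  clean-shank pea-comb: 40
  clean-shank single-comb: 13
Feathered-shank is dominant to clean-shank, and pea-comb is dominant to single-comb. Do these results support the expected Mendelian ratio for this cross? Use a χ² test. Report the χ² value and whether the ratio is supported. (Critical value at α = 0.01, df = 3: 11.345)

0.025; consistent

A dihybrid F₂ with independent assortment and complete dominance at both loci gives a 9:3:3:1 phenotypic ratio.
Expected counts for N = 212 under a 9:3:3:1 ratio (total parts = 16):
  feathered-shank pea-comb: 212 × 9/16 = 119.25
  feathered-shank single-comb: 212 × 3/16 = 39.75
  clean-shank pea-comb: 212 × 3/16 = 39.75
  clean-shank single-comb: 212 × 1/16 = 13.25
χ² = Σ (O − E)² / E
  feathered-shank pea-comb: (120 − 119.25)² / 119.25 = 0.0047
  feathered-shank single-comb: (39 − 39.75)² / 39.75 = 0.0142
  clean-shank pea-comb: (40 − 39.75)² / 39.75 = 0.0016
  clean-shank single-comb: (13 − 13.25)² / 13.25 = 0.0047
χ² = 0.0047 + 0.0142 + 0.0016 + 0.0047 = 0.0252 ≈ 0.025
Degrees of freedom = 4 − 1 = 3; critical value at α = 0.01 is 11.345.
Since 0.025 < 11.345, we fail to reject the null hypothesis — the data are consistent with the 9:3:3:1 ratio.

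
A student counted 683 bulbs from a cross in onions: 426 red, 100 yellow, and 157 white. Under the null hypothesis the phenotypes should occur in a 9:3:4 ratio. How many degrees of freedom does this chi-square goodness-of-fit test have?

2

A goodness-of-fit test with 3 phenotype classes has df = 3 − 1 = 2.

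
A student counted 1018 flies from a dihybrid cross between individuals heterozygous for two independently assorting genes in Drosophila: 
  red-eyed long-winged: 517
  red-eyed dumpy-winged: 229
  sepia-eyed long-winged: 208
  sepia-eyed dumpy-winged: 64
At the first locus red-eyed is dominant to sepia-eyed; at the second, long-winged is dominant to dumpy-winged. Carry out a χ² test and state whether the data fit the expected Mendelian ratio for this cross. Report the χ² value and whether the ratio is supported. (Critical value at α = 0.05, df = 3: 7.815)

14.557; not consistent

A dihybrid F₂ with independent assortment and complete dominance at both loci gives a 9:3:3:1 phenotypic ratio.
Expected counts for N = 1018 under a 9:3:3:1 ratio (total parts = 16):
  red-eyed long-winged: 1018 × 9/16 = 572.625
  red-eyed dumpy-winged: 1018 × 3/16 = 190.875
  sepia-eyed long-winged: 1018 × 3/16 = 190.875
  sepia-eyed dumpy-winged: 1018 × 1/16 = 63.625
χ² = Σ (O − E)² / E
  red-eyed long-winged: (517 − 572.625)² / 572.625 = 5.4034
  red-eyed dumpy-winged: (229 − 190.875)² / 190.875 = 7.6150
  sepia-eyed long-winged: (208 − 190.875)² / 190.875 = 1.5364
  sepia-eyed dumpy-winged: (64 − 63.625)² / 63.625 = 0.0022
χ² = 5.4034 + 7.6150 + 1.5364 + 0.0022 = 14.557
Degrees of freedom = 4 − 1 = 3; critical value at α = 0.05 is 7.815.
Since 14.557 > 7.815, we reject the null hypothesis — the data do not fit the 9:3:3:1 ratio.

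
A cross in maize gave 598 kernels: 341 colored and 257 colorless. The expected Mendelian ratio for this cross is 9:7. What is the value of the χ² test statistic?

0.145

Total ratio parts = 16. Expected numbers out of 598:
  colored: 598 × 9/16 = 336.375
  colorless: 598 × 7/16 = 261.625
χ² = Σ (O − E)² / E
  colored: (341 − 336.375)² / 336.375 = 0.0636
  colorless: (257 − 261.625)² / 261.625 = 0.0818
χ² = 0.0636 + 0.0818 = 0.1454 ≈ 0.145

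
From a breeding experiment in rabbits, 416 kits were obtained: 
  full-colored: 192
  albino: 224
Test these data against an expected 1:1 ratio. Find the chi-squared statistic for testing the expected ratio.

2.462

Total ratio parts = 2. Expected numbers out of 416:
  full-colored: 416 × 1/2 = 208
  albino: 416 × 1/2 = 208
χ² = Σ (O − E)² / E
  full-colored: (192 − 208)² / 208 = 1.2308
  albino: (224 − 208)² / 208 = 1.2308
χ² = 1.2308 + 1.2308 = 2.4616 ≈ 2.462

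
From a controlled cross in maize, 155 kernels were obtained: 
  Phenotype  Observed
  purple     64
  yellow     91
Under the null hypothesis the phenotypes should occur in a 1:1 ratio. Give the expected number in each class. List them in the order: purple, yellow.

Expected counts for N = 155 under a 1:1 ratio (total parts = 2):
  purple: 155 × 1/2 = 77.5
  yellow: 155 × 1/2 = 77.5

77.5, 77.5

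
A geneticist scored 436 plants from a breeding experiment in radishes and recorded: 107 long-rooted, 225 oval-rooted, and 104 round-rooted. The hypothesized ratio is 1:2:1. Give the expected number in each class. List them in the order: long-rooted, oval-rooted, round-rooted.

Total ratio parts = 4. Expected numbers out of 436:
  long-rooted: 436 × 1/4 = 109
  oval-rooted: 436 × 2/4 = 218
  round-rooted: 436 × 1/4 = 109

109, 218, 109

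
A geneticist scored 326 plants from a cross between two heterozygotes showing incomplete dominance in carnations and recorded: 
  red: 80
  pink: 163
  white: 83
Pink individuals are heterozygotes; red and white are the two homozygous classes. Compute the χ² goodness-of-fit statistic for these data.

0.055

With incomplete dominance, a heterozygote × heterozygote cross gives a 1:2:1 phenotypic ratio.
Total ratio parts = 4. Expected numbers out of 326:
  red: 326 × 1/4 = 81.5
  pink: 326 × 2/4 = 163
  white: 326 × 1/4 = 81.5
χ² = Σ (O − E)² / E
  red: (80 − 81.5)² / 81.5 = 0.0276
  pink: (163 − 163)² / 163 = 0.0000
  white: (83 − 81.5)² / 81.5 = 0.0276
χ² = 0.0276 + 0.0000 + 0.0276 = 0.0552 ≈ 0.055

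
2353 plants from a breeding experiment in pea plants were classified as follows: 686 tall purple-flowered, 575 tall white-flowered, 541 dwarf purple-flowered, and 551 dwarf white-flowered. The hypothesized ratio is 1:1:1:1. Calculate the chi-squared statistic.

Total ratio parts = 4. Expected numbers out of 2353:
  tall purple-flowered: 2353 × 1/4 = 588.25
  tall white-flowered: 2353 × 1/4 = 588.25
  dwarf purple-flowered: 2353 × 1/4 = 588.25
  dwarf white-flowered: 2353 × 1/4 = 588.25
χ² = Σ (O − E)² / E
  tall purple-flowered: (686 − 588.25)² / 588.25 = 16.2432
  tall white-flowered: (575 − 588.25)² / 588.25 = 0.2984
  dwarf purple-flowered: (541 − 588.25)² / 588.25 = 3.7953
  dwarf white-flowered: (551 − 588.25)² / 588.25 = 2.3588
χ² = 16.2432 + 0.2984 + 3.7953 + 2.3588 = 22.6957 ≈ 22.696

22.696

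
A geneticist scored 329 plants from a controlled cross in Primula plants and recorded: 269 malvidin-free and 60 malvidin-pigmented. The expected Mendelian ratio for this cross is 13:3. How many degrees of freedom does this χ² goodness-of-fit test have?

A goodness-of-fit test with 2 phenotype classes has df = 2 − 1 = 1.

1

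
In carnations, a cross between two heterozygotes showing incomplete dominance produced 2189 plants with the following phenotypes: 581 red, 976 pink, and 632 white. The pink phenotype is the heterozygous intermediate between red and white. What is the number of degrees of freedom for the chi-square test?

With incomplete dominance, a heterozygote × heterozygote cross gives a 1:2:1 phenotypic ratio.
A goodness-of-fit test with 3 phenotype classes has df = 3 − 1 = 2.

2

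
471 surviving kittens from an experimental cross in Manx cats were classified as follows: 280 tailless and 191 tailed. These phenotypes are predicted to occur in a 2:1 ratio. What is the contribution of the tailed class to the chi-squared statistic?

Under the 2:1 hypothesis (Σ ratio = 3, N = 471):
  tailless: 471 × 2/3 = 314
  tailed: 471 × 1/3 = 157
Contribution of tailed: (191 − 157)² / 157 = 7.3631

7.363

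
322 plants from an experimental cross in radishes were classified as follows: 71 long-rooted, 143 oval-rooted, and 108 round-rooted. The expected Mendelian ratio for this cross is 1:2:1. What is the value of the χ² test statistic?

Expected counts for N = 322 under a 1:2:1 ratio (total parts = 4):
  long-rooted: 322 × 1/4 = 80.5
  oval-rooted: 322 × 2/4 = 161
  round-rooted: 322 × 1/4 = 80.5
χ² = Σ (O − E)² / E
  long-rooted: (71 − 80.5)² / 80.5 = 1.1211
  oval-rooted: (143 − 161)² / 161 = 2.0124
  round-rooted: (108 − 80.5)² / 80.5 = 9.3944
χ² = 1.1211 + 2.0124 + 9.3944 = 12.5279 ≈ 12.528

12.528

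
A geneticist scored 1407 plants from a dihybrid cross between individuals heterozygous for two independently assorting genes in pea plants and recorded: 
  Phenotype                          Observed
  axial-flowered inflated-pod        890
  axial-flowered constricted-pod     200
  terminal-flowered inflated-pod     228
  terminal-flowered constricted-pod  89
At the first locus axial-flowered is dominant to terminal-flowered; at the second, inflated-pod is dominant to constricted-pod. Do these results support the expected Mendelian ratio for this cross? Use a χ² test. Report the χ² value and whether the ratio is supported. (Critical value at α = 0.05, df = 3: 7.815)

32.584; not consistent

A dihybrid F₂ with independent assortment and complete dominance at both loci gives a 9:3:3:1 phenotypic ratio.
Total ratio parts = 16. Expected numbers out of 1407:
  axial-flowered inflated-pod: 1407 × 9/16 = 791.4375
  axial-flowered constricted-pod: 1407 × 3/16 = 263.8125
  terminal-flowered inflated-pod: 1407 × 3/16 = 263.8125
  terminal-flowered constricted-pod: 1407 × 1/16 = 87.9375
χ² = Σ (O − E)² / E
  axial-flowered inflated-pod: (890 − 791.4375)² / 791.4375 = 12.2746
  axial-flowered constricted-pod: (200 − 263.8125)² / 263.8125 = 15.4353
  terminal-flowered inflated-pod: (228 − 263.8125)² / 263.8125 = 4.8615
  terminal-flowered constricted-pod: (89 − 87.9375)² / 87.9375 = 0.0128
χ² = 12.2746 + 15.4353 + 4.8615 + 0.0128 = 32.5842 ≈ 32.584
Degrees of freedom = 4 − 1 = 3; critical value at α = 0.05 is 7.815.
Since 32.584 > 7.815, we reject the null hypothesis — the data do not fit the 9:3:3:1 ratio.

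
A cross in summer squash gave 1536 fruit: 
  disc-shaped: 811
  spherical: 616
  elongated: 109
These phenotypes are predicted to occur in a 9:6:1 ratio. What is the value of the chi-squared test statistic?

7.789

Under the 9:6:1 hypothesis (Σ ratio = 16, N = 1536):
  disc-shaped: 1536 × 9/16 = 864
  spherical: 1536 × 6/16 = 576
  elongated: 1536 × 1/16 = 96
χ² = Σ (O − E)² / E
  disc-shaped: (811 − 864)² / 864 = 3.2512
  spherical: (616 − 576)² / 576 = 2.7778
  elongated: (109 − 96)² / 96 = 1.7604
χ² = 3.2512 + 2.7778 + 1.7604 = 7.7894 ≈ 7.789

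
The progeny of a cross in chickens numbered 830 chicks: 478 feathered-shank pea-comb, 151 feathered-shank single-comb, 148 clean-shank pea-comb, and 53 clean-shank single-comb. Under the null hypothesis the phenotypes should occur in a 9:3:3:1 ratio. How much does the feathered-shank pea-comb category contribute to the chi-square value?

The 9:3:3:1 ratio has 16 parts, so with N = 830 the expected counts are:
  feathered-shank pea-comb: 830 × 9/16 = 466.875
  feathered-shank single-comb: 830 × 3/16 = 155.625
  clean-shank pea-comb: 830 × 3/16 = 155.625
  clean-shank single-comb: 830 × 1/16 = 51.875
Contribution of feathered-shank pea-comb: (478 − 466.875)² / 466.875 = 0.2651

0.265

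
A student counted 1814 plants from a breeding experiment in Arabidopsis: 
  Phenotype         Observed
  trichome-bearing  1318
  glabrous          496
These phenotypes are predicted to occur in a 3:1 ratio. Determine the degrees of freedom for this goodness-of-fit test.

1

A goodness-of-fit test with 2 phenotype classes has df = 2 − 1 = 1.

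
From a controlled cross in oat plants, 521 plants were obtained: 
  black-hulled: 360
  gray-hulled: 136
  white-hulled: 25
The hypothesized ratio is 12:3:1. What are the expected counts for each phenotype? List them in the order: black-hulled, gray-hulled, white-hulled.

390.75, 97.6875, 32.5625

Under the 12:3:1 hypothesis (Σ ratio = 16, N = 521):
  black-hulled: 521 × 12/16 = 390.75
  gray-hulled: 521 × 3/16 = 97.6875
  white-hulled: 521 × 1/16 = 32.5625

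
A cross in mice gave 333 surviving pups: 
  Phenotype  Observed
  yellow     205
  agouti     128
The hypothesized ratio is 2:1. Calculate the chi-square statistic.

Total ratio parts = 3. Expected numbers out of 333:
  yellow: 333 × 2/3 = 222
  agouti: 333 × 1/3 = 111
χ² = Σ (O − E)² / E
  yellow: (205 − 222)² / 222 = 1.3018
  agouti: (128 − 111)² / 111 = 2.6036
χ² = 1.3018 + 2.6036 = 3.9054 ≈ 3.905

3.905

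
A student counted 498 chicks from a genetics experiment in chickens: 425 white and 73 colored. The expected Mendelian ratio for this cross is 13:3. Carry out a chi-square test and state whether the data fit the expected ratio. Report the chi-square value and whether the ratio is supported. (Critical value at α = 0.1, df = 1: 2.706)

5.472; not consistent

Total ratio parts = 16. Expected numbers out of 498:
  white: 498 × 13/16 = 404.625
  colored: 498 × 3/16 = 93.375
χ² = Σ (O − E)² / E
  white: (425 − 404.625)² / 404.625 = 1.0260
  colored: (73 − 93.375)² / 93.375 = 4.4460
χ² = 1.0260 + 4.4460 = 5.472
Degrees of freedom = 2 − 1 = 1; critical value at α = 0.1 is 2.706.
Since 5.472 > 2.706, we reject the null hypothesis — the data do not fit the 13:3 ratio.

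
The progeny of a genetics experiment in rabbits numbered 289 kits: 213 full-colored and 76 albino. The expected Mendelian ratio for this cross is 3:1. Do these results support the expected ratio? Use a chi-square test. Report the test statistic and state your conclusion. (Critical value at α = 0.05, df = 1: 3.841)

0.260; consistent

The 3:1 ratio has 4 parts, so with N = 289 the expected counts are:
  full-colored: 289 × 3/4 = 216.75
  albino: 289 × 1/4 = 72.25
χ² = Σ (O − E)² / E
  full-colored: (213 − 216.75)² / 216.75 = 0.0649
  albino: (76 − 72.25)² / 72.25 = 0.1946
χ² = 0.0649 + 0.1946 = 0.2595 ≈ 0.260
Degrees of freedom = 2 − 1 = 1; critical value at α = 0.05 is 3.841.
Since 0.260 < 3.841, we fail to reject the null hypothesis — the data are consistent with the 3:1 ratio.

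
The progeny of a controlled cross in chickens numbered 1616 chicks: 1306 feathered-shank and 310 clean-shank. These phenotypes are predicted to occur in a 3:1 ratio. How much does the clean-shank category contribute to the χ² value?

21.871

Expected counts for N = 1616 under a 3:1 ratio (total parts = 4):
  feathered-shank: 1616 × 3/4 = 1212
  clean-shank: 1616 × 1/4 = 404
Contribution of clean-shank: (310 − 404)² / 404 = 21.8713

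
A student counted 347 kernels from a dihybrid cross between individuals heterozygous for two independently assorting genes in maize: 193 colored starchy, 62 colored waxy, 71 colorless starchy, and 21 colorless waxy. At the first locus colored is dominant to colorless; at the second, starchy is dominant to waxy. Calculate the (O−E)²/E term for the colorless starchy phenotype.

A dihybrid F₂ with independent assortment and complete dominance at both loci gives a 9:3:3:1 phenotypic ratio.
The 9:3:3:1 ratio has 16 parts, so with N = 347 the expected counts are:
  colored starchy: 347 × 9/16 = 195.1875
  colored waxy: 347 × 3/16 = 65.0625
  colorless starchy: 347 × 3/16 = 65.0625
  colorless waxy: 347 × 1/16 = 21.6875
Contribution of colorless starchy: (71 − 65.0625)² / 65.0625 = 0.5418

0.542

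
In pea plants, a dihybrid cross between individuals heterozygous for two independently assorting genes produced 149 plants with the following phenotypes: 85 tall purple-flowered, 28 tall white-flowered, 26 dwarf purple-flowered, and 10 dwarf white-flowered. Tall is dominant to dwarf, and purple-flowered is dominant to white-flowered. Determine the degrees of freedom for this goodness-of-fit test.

3

A dihybrid F₂ with independent assortment and complete dominance at both loci gives a 9:3:3:1 phenotypic ratio.
A goodness-of-fit test with 4 phenotype classes has df = 4 − 1 = 3.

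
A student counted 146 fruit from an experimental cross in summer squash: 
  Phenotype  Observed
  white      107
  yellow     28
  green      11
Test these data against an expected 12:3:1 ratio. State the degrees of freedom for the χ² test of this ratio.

A goodness-of-fit test with 3 phenotype classes has df = 3 − 1 = 2.

2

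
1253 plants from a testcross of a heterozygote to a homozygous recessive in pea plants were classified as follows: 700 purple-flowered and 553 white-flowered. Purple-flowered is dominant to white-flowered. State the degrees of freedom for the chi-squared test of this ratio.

1

A testcross of a heterozygote (Aa × aa) gives a 1:1 phenotypic ratio.
A goodness-of-fit test with 2 phenotype classes has df = 2 − 1 = 1.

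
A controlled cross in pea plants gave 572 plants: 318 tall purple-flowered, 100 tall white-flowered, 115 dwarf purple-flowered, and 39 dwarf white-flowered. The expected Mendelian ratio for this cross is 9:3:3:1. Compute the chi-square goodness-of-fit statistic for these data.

Under the 9:3:3:1 hypothesis (Σ ratio = 16, N = 572):
  tall purple-flowered: 572 × 9/16 = 321.75
  tall white-flowered: 572 × 3/16 = 107.25
  dwarf purple-flowered: 572 × 3/16 = 107.25
  dwarf white-flowered: 572 × 1/16 = 35.75
χ² = Σ (O − E)² / E
  tall purple-flowered: (318 − 321.75)² / 321.75 = 0.0437
  tall white-flowered: (100 − 107.25)² / 107.25 = 0.4901
  dwarf purple-flowered: (115 − 107.25)² / 107.25 = 0.5600
  dwarf white-flowered: (39 − 35.75)² / 35.75 = 0.2955
χ² = 0.0437 + 0.4901 + 0.5600 + 0.2955 = 1.3893 ≈ 1.389

1.389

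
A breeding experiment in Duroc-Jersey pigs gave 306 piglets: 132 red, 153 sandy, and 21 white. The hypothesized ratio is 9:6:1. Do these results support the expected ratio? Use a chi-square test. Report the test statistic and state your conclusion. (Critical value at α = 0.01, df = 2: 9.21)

The 9:6:1 ratio has 16 parts, so with N = 306 the expected counts are:
  red: 306 × 9/16 = 172.125
  sandy: 306 × 6/16 = 114.75
  white: 306 × 1/16 = 19.125
χ² = Σ (O − E)² / E
  red: (132 − 172.125)² / 172.125 = 9.3538
  sandy: (153 − 114.75)² / 114.75 = 12.7500
  white: (21 − 19.125)² / 19.125 = 0.1838
χ² = 9.3538 + 12.7500 + 0.1838 = 22.2876 ≈ 22.288
Degrees of freedom = 3 − 1 = 2; critical value at α = 0.01 is 9.21.
Since 22.288 > 9.21, we reject the null hypothesis — the data do not fit the 9:6:1 ratio.

22.288; not consistent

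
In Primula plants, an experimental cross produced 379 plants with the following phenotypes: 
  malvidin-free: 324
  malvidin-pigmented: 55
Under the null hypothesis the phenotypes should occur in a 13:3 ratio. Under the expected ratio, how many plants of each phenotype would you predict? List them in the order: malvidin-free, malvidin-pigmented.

307.9375, 71.0625

Expected counts for N = 379 under a 13:3 ratio (total parts = 16):
  malvidin-free: 379 × 13/16 = 307.9375
  malvidin-pigmented: 379 × 3/16 = 71.0625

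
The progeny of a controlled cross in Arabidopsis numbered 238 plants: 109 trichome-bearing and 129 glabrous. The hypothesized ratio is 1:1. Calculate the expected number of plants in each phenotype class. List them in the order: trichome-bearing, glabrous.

The 1:1 ratio has 2 parts, so with N = 238 the expected counts are:
  trichome-bearing: 238 × 1/2 = 119
  glabrous: 238 × 1/2 = 119

119, 119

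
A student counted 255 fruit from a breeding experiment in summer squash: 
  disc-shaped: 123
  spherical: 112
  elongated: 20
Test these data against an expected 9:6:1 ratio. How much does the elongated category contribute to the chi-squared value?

Expected counts for N = 255 under a 9:6:1 ratio (total parts = 16):
  disc-shaped: 255 × 9/16 = 143.4375
  spherical: 255 × 6/16 = 95.625
  elongated: 255 × 1/16 = 15.9375
Contribution of elongated: (20 − 15.9375)² / 15.9375 = 1.0355

1.036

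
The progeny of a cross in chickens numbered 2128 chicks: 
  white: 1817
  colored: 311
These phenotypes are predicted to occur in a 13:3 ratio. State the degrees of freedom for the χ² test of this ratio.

A goodness-of-fit test with 2 phenotype classes has df = 2 − 1 = 1.

1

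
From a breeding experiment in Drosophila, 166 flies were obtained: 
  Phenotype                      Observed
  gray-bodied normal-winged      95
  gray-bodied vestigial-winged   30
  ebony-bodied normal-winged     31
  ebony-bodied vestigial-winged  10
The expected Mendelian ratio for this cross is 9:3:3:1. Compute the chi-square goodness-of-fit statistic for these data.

Total ratio parts = 16. Expected numbers out of 166:
  gray-bodied normal-winged: 166 × 9/16 = 93.375
  gray-bodied vestigial-winged: 166 × 3/16 = 31.125
  ebony-bodied normal-winged: 166 × 3/16 = 31.125
  ebony-bodied vestigial-winged: 166 × 1/16 = 10.375
χ² = Σ (O − E)² / E
  gray-bodied normal-winged: (95 − 93.375)² / 93.375 = 0.0283
  gray-bodied vestigial-winged: (30 − 31.125)² / 31.125 = 0.0407
  ebony-bodied normal-winged: (31 − 31.125)² / 31.125 = 0.0005
  ebony-bodied vestigial-winged: (10 − 10.375)² / 10.375 = 0.0136
χ² = 0.0283 + 0.0407 + 0.0005 + 0.0136 = 0.0831 ≈ 0.083

0.083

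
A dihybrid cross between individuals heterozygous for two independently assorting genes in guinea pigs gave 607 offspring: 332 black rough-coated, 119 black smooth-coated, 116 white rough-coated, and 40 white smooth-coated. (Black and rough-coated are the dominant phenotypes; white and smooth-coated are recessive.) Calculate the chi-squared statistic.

0.651

A dihybrid F₂ with independent assortment and complete dominance at both loci gives a 9:3:3:1 phenotypic ratio.
Under the 9:3:3:1 hypothesis (Σ ratio = 16, N = 607):
  black rough-coated: 607 × 9/16 = 341.4375
  black smooth-coated: 607 × 3/16 = 113.8125
  white rough-coated: 607 × 3/16 = 113.8125
  white smooth-coated: 607 × 1/16 = 37.9375
χ² = Σ (O − E)² / E
  black rough-coated: (332 − 341.4375)² / 341.4375 = 0.2609
  black smooth-coated: (119 − 113.8125)² / 113.8125 = 0.2364
  white rough-coated: (116 − 113.8125)² / 113.8125 = 0.0420
  white smooth-coated: (40 − 37.9375)² / 37.9375 = 0.1121
χ² = 0.2609 + 0.2364 + 0.0420 + 0.1121 = 0.6514 ≈ 0.651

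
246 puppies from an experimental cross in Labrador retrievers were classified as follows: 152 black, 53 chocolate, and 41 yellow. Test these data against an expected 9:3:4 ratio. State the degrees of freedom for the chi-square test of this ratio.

2

A goodness-of-fit test with 3 phenotype classes has df = 3 − 1 = 2.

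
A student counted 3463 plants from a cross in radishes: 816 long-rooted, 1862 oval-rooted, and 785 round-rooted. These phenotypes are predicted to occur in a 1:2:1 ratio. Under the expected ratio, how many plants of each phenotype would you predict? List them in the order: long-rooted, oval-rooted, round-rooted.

865.75, 1731.5, 865.75

The 1:2:1 ratio has 4 parts, so with N = 3463 the expected counts are:
  long-rooted: 3463 × 1/4 = 865.75
  oval-rooted: 3463 × 2/4 = 1731.5
  round-rooted: 3463 × 1/4 = 865.75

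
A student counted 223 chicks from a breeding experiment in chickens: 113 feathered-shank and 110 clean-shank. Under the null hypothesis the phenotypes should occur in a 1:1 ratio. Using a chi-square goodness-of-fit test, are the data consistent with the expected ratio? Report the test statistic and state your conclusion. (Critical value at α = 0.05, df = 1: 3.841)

Expected counts for N = 223 under a 1:1 ratio (total parts = 2):
  feathered-shank: 223 × 1/2 = 111.5
  clean-shank: 223 × 1/2 = 111.5
χ² = Σ (O − E)² / E
  feathered-shank: (113 − 111.5)² / 111.5 = 0.0202
  clean-shank: (110 − 111.5)² / 111.5 = 0.0202
χ² = 0.0202 + 0.0202 = 0.0404 ≈ 0.040
Degrees of freedom = 2 − 1 = 1; critical value at α = 0.05 is 3.841.
Since 0.040 < 3.841, we fail to reject the null hypothesis — the data are consistent with the 1:1 ratio.

0.040; consistent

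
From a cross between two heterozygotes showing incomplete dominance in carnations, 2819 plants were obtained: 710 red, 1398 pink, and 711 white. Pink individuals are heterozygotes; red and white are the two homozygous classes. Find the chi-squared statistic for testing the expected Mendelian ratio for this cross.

With incomplete dominance, a heterozygote × heterozygote cross gives a 1:2:1 phenotypic ratio.
The 1:2:1 ratio has 4 parts, so with N = 2819 the expected counts are:
  red: 2819 × 1/4 = 704.75
  pink: 2819 × 2/4 = 1409.5
  white: 2819 × 1/4 = 704.75
χ² = Σ (O − E)² / E
  red: (710 − 704.75)² / 704.75 = 0.0391
  pink: (1398 − 1409.5)² / 1409.5 = 0.0938
  white: (711 − 704.75)² / 704.75 = 0.0554
χ² = 0.0391 + 0.0938 + 0.0554 = 0.1883 ≈ 0.188

0.188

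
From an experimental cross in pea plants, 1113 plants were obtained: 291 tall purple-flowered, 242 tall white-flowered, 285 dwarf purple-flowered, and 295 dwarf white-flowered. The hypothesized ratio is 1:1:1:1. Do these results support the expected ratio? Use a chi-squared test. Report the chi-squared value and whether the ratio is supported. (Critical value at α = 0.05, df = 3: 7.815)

6.479; consistent

Under the 1:1:1:1 hypothesis (Σ ratio = 4, N = 1113):
  tall purple-flowered: 1113 × 1/4 = 278.25
  tall white-flowered: 1113 × 1/4 = 278.25
  dwarf purple-flowered: 1113 × 1/4 = 278.25
  dwarf white-flowered: 1113 × 1/4 = 278.25
χ² = Σ (O − E)² / E
  tall purple-flowered: (291 − 278.25)² / 278.25 = 0.5842
  tall white-flowered: (242 − 278.25)² / 278.25 = 4.7226
  dwarf purple-flowered: (285 − 278.25)² / 278.25 = 0.1637
  dwarf white-flowered: (295 − 278.25)² / 278.25 = 1.0083
χ² = 0.5842 + 4.7226 + 0.1637 + 1.0083 = 6.4788 ≈ 6.479
Degrees of freedom = 4 − 1 = 3; critical value at α = 0.05 is 7.815.
Since 6.479 < 7.815, we fail to reject the null hypothesis — the data are consistent with the 1:1:1:1 ratio.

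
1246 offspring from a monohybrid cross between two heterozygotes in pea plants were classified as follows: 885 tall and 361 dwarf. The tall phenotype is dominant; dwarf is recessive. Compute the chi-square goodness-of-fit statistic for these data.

For a monohybrid cross between heterozygotes with complete dominance, the expected phenotypic ratio is 3:1.
Under the 3:1 hypothesis (Σ ratio = 4, N = 1246):
  tall: 1246 × 3/4 = 934.5
  dwarf: 1246 × 1/4 = 311.5
χ² = Σ (O − E)² / E
  tall: (885 − 934.5)² / 934.5 = 2.6220
  dwarf: (361 − 311.5)² / 311.5 = 7.8660
χ² = 2.6220 + 7.8660 = 10.488

10.488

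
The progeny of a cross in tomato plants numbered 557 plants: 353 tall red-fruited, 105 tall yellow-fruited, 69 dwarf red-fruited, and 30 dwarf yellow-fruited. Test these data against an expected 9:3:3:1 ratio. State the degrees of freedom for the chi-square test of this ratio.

3

A goodness-of-fit test with 4 phenotype classes has df = 4 − 1 = 3.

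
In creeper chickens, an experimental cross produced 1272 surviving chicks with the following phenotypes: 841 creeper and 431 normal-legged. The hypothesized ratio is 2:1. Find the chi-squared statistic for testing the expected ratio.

The 2:1 ratio has 3 parts, so with N = 1272 the expected counts are:
  creeper: 1272 × 2/3 = 848
  normal-legged: 1272 × 1/3 = 424
χ² = Σ (O − E)² / E
  creeper: (841 − 848)² / 848 = 0.0578
  normal-legged: (431 − 424)² / 424 = 0.1156
χ² = 0.0578 + 0.1156 = 0.1734 ≈ 0.173

0.173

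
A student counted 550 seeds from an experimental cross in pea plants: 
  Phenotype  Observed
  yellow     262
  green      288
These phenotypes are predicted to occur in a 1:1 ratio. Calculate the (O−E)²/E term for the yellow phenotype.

Expected counts for N = 550 under a 1:1 ratio (total parts = 2):
  yellow: 550 × 1/2 = 275
  green: 550 × 1/2 = 275
Contribution of yellow: (262 − 275)² / 275 = 0.6145

0.615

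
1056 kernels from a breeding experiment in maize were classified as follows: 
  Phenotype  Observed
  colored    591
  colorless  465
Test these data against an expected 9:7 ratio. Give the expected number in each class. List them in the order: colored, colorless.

594, 462

Expected counts for N = 1056 under a 9:7 ratio (total parts = 16):
  colored: 1056 × 9/16 = 594
  colorless: 1056 × 7/16 = 462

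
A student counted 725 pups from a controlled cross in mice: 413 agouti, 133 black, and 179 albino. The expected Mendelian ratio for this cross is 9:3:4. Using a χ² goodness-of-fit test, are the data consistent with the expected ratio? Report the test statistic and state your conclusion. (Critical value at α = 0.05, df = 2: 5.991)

Total ratio parts = 16. Expected numbers out of 725:
  agouti: 725 × 9/16 = 407.8125
  black: 725 × 3/16 = 135.9375
  albino: 725 × 4/16 = 181.25
χ² = Σ (O − E)² / E
  agouti: (413 − 407.8125)² / 407.8125 = 0.0660
  black: (133 − 135.9375)² / 135.9375 = 0.0635
  albino: (179 − 181.25)² / 181.25 = 0.0279
χ² = 0.0660 + 0.0635 + 0.0279 = 0.1574 ≈ 0.157
Degrees of freedom = 3 − 1 = 2; critical value at α = 0.05 is 5.991.
Since 0.157 < 5.991, we fail to reject the null hypothesis — the data are consistent with the 9:3:4 ratio.

0.157; consistent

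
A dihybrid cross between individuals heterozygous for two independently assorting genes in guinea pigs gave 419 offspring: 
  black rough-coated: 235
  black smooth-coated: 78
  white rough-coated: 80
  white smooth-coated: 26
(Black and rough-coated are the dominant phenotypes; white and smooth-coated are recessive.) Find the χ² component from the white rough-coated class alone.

A dihybrid F₂ with independent assortment and complete dominance at both loci gives a 9:3:3:1 phenotypic ratio.
Expected counts for N = 419 under a 9:3:3:1 ratio (total parts = 16):
  black rough-coated: 419 × 9/16 = 235.6875
  black smooth-coated: 419 × 3/16 = 78.5625
  white rough-coated: 419 × 3/16 = 78.5625
  white smooth-coated: 419 × 1/16 = 26.1875
Contribution of white rough-coated: (80 − 78.5625)² / 78.5625 = 0.0263

0.026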